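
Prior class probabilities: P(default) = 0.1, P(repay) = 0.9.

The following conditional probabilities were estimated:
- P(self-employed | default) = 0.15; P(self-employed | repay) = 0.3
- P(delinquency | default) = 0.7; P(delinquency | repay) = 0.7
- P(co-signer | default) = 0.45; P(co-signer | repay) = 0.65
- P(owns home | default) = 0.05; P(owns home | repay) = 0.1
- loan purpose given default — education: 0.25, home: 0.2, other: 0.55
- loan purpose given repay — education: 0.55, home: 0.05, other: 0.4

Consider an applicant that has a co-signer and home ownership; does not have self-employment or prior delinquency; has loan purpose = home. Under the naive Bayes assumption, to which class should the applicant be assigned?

default: 0.1 × (1−0.15) × (1−0.7) × 0.45 × 0.05 × 0.2 = 0.00011475
repay: 0.9 × (1−0.3) × (1−0.7) × 0.65 × 0.1 × 0.05 = 0.00061425
Highest score → repay.

repay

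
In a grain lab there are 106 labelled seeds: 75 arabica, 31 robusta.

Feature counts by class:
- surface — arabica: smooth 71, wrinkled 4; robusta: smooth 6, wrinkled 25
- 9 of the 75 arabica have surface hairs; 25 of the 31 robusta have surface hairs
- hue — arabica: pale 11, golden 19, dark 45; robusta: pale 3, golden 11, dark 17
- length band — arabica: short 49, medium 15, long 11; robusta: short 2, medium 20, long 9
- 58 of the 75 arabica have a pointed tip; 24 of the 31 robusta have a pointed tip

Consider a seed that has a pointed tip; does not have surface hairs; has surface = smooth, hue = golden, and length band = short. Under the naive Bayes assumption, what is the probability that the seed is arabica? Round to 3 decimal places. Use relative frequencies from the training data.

0.997

arabica: (75/106) × (71/75) × (66/75) × (19/75) × (49/75) × (58/75) ≈ 0.0754448
robusta: (31/106) × (6/31) × (6/31) × (11/31) × (2/31) × (24/31) ≈ 0.000194171
P(arabica | x) = 0.0754448 / 0.075638971 ≈ 0.997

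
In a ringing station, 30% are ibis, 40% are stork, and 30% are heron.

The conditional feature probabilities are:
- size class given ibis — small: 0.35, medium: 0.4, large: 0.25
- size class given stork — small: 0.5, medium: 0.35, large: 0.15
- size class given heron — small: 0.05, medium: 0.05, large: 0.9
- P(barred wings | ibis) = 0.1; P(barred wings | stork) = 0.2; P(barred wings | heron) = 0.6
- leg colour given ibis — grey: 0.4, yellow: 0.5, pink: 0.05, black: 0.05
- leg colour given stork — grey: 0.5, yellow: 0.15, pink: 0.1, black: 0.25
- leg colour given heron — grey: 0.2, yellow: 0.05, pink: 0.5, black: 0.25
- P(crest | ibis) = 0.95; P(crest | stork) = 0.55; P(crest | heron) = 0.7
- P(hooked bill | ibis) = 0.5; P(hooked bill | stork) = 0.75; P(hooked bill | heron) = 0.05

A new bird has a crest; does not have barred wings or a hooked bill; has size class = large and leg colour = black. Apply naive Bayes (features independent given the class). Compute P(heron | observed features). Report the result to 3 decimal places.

0.847

ibis: 0.3 × 0.25 × (1−0.1) × 0.05 × 0.95 × (1−0.5) = 0.001603125
stork: 0.4 × 0.15 × (1−0.2) × 0.25 × 0.55 × (1−0.75) = 0.00165
heron: 0.3 × 0.9 × (1−0.6) × 0.25 × 0.7 × (1−0.05) = 0.017955
P(heron | x) = 0.017955 / 0.021208125 ≈ 0.847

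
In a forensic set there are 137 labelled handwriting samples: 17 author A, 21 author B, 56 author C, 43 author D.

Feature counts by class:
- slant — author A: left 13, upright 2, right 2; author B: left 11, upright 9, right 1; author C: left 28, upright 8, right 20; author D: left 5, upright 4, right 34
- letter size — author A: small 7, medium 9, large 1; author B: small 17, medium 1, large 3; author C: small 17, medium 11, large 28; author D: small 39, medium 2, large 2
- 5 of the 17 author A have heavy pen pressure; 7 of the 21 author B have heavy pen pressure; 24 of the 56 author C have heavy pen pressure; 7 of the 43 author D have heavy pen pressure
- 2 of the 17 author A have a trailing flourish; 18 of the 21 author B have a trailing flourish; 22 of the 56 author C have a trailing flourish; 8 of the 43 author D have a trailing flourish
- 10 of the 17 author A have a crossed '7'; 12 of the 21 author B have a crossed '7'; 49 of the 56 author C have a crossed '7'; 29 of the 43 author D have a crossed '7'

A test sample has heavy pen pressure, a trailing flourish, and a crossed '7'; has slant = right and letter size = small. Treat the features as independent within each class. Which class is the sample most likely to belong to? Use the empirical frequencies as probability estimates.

author A: (17/137) × (2/17) × (7/17) × (5/17) × (2/17) × (10/17) ≈ 0.000122352
author B: (21/137) × (1/21) × (17/21) × (7/21) × (18/21) × (12/21) ≈ 0.000964724
author C: (56/137) × (20/56) × (17/56) × (24/56) × (22/56) × (49/56) ≈ 0.00652884
author D: (43/137) × (34/43) × (39/43) × (7/43) × (8/43) × (29/43) ≈ 0.00459764
Highest score → author C.

author C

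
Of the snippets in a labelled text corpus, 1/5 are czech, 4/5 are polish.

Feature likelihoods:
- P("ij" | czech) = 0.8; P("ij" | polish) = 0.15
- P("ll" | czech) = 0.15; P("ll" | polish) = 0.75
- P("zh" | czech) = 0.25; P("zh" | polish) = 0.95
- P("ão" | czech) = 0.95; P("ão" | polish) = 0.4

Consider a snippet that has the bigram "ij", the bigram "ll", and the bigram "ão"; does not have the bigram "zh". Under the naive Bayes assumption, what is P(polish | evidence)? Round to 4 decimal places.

0.0952

czech: 0.2 × 0.8 × 0.15 × (1−0.25) × 0.95 = 0.0171
polish: 0.8 × 0.15 × 0.75 × (1−0.95) × 0.4 = 0.0018
P(polish | x) = 0.0018 / 0.0189 ≈ 0.0952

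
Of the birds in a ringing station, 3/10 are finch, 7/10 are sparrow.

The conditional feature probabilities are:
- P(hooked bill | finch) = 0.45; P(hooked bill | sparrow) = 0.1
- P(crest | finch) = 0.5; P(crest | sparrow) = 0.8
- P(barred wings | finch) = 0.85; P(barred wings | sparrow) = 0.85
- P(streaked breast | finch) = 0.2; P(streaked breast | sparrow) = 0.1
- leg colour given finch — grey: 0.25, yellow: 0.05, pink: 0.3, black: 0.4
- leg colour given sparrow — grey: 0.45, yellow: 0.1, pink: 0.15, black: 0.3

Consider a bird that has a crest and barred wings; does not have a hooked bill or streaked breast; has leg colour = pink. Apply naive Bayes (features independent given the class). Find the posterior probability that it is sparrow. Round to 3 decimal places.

finch: 0.3 × (1−0.45) × 0.5 × 0.85 × (1−0.2) × 0.3 = 0.01683
sparrow: 0.7 × (1−0.1) × 0.8 × 0.85 × (1−0.1) × 0.15 = 0.057834
P(sparrow | x) = 0.057834 / 0.074664 ≈ 0.775

0.775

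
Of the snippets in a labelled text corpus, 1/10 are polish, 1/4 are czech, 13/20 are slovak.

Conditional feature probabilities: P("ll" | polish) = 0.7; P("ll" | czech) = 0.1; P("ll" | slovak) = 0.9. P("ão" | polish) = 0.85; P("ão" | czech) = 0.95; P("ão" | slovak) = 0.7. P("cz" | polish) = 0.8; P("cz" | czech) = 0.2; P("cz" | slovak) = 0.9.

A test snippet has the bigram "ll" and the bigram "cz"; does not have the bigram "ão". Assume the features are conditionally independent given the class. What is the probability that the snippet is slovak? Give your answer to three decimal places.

0.948

polish: 0.1 × 0.7 × (1−0.85) × 0.8 = 0.0084
czech: 0.25 × 0.1 × (1−0.95) × 0.2 = 0.00025
slovak: 0.65 × 0.9 × (1−0.7) × 0.9 = 0.15795
P(slovak | x) = 0.15795 / 0.1666 ≈ 0.948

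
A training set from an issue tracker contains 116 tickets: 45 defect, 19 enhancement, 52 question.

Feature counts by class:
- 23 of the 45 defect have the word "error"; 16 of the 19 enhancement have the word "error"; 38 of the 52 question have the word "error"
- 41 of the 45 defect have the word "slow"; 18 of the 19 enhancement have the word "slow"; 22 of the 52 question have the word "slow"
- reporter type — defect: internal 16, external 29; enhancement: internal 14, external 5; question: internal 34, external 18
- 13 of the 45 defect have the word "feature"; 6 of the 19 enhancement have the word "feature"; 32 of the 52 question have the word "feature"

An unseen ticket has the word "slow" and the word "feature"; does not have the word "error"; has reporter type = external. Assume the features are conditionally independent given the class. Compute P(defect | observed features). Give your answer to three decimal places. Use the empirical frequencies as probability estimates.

defect: (45/116) × (22/45) × (41/45) × (29/45) × (13/45) ≈ 0.0321701
enhancement: (19/116) × (3/19) × (18/19) × (5/19) × (6/19) ≈ 0.00203609
question: (52/116) × (14/52) × (22/52) × (18/52) × (32/52) ≈ 0.0108769
P(defect | x) = 0.0321701 / 0.04508309 ≈ 0.714

0.714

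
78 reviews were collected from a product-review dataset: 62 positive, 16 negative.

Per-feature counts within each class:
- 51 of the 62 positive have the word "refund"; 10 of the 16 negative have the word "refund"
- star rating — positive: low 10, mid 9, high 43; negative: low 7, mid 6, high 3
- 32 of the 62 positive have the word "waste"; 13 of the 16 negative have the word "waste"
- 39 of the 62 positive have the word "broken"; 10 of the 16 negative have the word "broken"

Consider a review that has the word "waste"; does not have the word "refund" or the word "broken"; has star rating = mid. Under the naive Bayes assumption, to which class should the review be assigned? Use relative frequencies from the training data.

negative

positive: (62/78) × (11/62) × (9/62) × (32/62) × (23/62) ≈ 0.00391961
negative: (16/78) × (6/16) × (6/16) × (13/16) × (6/16) = 0.0087890625
Highest score → negative.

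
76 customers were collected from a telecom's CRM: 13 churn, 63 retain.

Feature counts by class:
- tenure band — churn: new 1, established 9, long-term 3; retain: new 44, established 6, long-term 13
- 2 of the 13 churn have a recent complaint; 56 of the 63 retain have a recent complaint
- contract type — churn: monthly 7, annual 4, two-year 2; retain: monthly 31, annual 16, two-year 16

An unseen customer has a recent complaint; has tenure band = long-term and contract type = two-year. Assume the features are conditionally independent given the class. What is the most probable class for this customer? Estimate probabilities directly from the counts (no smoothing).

churn: (13/76) × (3/13) × (2/13) × (2/13) ≈ 0.000934288
retain: (63/76) × (13/63) × (56/63) × (16/63) ≈ 0.0386151
Highest score → retain.

retain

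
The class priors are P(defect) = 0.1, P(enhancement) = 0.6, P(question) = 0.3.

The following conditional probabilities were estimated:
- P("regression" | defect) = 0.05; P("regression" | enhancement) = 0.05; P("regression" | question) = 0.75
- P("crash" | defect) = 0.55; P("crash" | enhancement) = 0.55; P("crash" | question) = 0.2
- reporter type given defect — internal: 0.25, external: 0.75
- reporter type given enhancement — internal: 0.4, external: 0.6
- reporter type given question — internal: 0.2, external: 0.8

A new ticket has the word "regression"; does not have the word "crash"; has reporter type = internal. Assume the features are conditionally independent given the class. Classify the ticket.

defect: 0.1 × 0.05 × (1−0.55) × 0.25 = 0.0005625
enhancement: 0.6 × 0.05 × (1−0.55) × 0.4 = 0.0054
question: 0.3 × 0.75 × (1−0.2) × 0.2 = 0.036
Highest score → question.

question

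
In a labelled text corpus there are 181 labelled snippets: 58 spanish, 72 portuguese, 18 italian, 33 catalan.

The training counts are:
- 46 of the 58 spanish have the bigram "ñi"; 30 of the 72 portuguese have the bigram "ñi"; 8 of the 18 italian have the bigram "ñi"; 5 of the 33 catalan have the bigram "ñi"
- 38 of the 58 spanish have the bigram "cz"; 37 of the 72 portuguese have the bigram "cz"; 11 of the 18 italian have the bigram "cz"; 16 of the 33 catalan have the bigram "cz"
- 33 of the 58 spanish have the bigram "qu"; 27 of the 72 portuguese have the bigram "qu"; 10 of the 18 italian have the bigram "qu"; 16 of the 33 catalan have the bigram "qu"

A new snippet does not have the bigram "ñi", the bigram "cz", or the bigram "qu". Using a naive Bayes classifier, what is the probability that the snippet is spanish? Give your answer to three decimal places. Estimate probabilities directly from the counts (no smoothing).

spanish: (58/181) × (12/58) × (20/58) × (25/58) ≈ 0.00985409
portuguese: (72/181) × (42/72) × (35/72) × (45/72) ≈ 0.0704995
italian: (18/181) × (10/18) × (7/18) × (8/18) ≈ 0.00954914
catalan: (33/181) × (28/33) × (17/33) × (17/33) ≈ 0.0410534
P(spanish | x) = 0.00985409 / 0.13095613 ≈ 0.075

0.075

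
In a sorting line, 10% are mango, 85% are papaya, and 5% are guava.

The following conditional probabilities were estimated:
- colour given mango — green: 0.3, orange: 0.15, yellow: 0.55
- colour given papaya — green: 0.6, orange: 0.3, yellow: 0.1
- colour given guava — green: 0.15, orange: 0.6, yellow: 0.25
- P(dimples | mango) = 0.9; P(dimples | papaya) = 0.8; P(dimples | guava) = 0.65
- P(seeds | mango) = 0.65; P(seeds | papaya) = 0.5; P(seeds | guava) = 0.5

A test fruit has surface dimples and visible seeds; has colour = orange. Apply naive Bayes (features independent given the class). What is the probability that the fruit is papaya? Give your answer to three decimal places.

mango: 0.1 × 0.15 × 0.9 × 0.65 = 0.008775
papaya: 0.85 × 0.3 × 0.8 × 0.5 = 0.102
guava: 0.05 × 0.6 × 0.65 × 0.5 = 0.00975
P(papaya | x) = 0.102 / 0.120525 ≈ 0.846

0.846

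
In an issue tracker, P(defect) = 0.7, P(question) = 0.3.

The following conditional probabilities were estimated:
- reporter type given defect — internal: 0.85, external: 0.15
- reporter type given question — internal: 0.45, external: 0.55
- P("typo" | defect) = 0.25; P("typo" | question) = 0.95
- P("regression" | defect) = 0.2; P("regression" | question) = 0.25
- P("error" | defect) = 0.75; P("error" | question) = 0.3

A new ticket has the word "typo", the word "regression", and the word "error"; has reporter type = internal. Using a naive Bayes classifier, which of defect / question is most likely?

defect

defect: 0.7 × 0.85 × 0.25 × 0.2 × 0.75 = 0.0223125
question: 0.3 × 0.45 × 0.95 × 0.25 × 0.3 = 0.00961875
Highest score → defect.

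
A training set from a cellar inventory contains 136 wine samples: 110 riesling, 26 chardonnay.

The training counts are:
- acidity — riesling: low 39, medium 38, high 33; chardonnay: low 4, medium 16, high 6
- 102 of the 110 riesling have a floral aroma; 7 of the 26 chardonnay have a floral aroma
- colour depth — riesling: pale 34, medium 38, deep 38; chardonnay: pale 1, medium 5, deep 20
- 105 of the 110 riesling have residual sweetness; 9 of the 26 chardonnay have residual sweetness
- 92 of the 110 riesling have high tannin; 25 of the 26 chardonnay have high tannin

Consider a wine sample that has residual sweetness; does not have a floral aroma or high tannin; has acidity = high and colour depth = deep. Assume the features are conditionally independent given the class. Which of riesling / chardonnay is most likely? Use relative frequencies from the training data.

riesling: (110/136) × (33/110) × (8/110) × (38/110) × (105/110) × (18/110) ≈ 0.000952225
chardonnay: (26/136) × (6/26) × (19/26) × (20/26) × (9/26) × (1/26) ≈ 0.000330176
Highest score → riesling.

riesling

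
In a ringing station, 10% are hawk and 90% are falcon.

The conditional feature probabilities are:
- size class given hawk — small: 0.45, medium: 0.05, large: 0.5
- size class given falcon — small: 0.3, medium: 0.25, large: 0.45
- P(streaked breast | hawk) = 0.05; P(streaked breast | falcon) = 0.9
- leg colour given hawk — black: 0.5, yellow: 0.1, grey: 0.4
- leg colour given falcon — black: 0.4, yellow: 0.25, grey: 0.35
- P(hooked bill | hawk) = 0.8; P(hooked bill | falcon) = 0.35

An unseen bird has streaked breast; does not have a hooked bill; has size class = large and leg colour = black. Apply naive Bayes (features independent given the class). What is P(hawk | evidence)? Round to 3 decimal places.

0.003

hawk: 0.1 × 0.5 × 0.05 × 0.5 × (1−0.8) = 0.00025
falcon: 0.9 × 0.45 × 0.9 × 0.4 × (1−0.35) = 0.09477
P(hawk | x) = 0.00025 / 0.09502 ≈ 0.003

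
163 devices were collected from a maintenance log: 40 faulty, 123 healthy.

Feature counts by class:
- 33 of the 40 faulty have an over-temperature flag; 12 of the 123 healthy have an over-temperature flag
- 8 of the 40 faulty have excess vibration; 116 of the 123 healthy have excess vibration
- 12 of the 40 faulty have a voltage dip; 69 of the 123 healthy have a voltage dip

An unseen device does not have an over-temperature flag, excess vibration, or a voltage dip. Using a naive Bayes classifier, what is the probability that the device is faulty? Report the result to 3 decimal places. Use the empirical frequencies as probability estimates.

0.586

faulty: (40/163) × (7/40) × (32/40) × (28/40) ≈ 0.0240491
healthy: (123/163) × (111/123) × (7/123) × (54/123) ≈ 0.0170144
P(faulty | x) = 0.0240491 / 0.0410635 ≈ 0.586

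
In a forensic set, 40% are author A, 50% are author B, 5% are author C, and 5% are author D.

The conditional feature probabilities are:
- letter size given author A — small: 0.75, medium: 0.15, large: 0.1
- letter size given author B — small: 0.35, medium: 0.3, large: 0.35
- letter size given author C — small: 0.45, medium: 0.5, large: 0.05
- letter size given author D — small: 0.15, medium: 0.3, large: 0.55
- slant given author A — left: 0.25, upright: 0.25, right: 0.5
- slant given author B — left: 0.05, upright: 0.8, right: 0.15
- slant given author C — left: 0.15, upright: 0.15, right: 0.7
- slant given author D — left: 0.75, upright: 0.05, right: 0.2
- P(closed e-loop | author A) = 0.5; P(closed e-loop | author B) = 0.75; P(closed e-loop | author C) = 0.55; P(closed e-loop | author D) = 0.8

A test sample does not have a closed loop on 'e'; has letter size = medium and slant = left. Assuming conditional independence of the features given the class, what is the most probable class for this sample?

author A: 0.4 × 0.15 × 0.25 × (1−0.5) = 0.0075
author B: 0.5 × 0.3 × 0.05 × (1−0.75) = 0.001875
author C: 0.05 × 0.5 × 0.15 × (1−0.55) = 0.0016875
author D: 0.05 × 0.3 × 0.75 × (1−0.8) = 0.00225
Highest score → author A.

author A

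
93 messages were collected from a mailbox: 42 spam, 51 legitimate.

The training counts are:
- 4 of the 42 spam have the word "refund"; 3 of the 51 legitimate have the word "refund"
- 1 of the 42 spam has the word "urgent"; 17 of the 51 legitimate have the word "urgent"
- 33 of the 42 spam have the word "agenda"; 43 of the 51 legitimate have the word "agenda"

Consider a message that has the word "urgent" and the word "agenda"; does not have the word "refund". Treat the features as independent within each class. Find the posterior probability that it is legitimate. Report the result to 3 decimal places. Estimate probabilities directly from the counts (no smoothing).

0.950

spam: (42/93) × (38/42) × (1/42) × (33/42) ≈ 0.00764392
legitimate: (51/93) × (48/51) × (17/51) × (43/51) ≈ 0.145056
P(legitimate | x) = 0.145056 / 0.15269992 ≈ 0.950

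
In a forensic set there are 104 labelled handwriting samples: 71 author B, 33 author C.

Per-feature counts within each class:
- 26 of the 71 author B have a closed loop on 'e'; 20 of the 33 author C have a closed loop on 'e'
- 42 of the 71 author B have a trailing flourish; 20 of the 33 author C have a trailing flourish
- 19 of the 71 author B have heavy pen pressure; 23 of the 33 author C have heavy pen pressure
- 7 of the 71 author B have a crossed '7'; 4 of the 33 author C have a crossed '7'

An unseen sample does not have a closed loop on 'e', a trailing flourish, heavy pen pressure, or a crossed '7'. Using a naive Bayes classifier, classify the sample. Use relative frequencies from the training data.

author B

author B: (71/104) × (45/71) × (29/71) × (52/71) × (64/71) ≈ 0.116677
author C: (33/104) × (13/33) × (13/33) × (10/33) × (29/33) ≈ 0.0131132
Highest score → author B.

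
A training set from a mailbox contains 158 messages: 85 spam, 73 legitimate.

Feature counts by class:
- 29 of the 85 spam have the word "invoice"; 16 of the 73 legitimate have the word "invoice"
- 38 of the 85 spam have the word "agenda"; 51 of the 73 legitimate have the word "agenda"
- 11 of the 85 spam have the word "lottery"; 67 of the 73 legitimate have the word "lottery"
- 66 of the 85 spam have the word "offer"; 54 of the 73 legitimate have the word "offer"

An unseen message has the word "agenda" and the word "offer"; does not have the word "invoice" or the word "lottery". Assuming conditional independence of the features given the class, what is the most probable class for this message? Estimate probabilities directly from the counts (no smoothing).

spam: (85/158) × (56/85) × (38/85) × (74/85) × (66/85) ≈ 0.107111
legitimate: (73/158) × (57/73) × (51/73) × (6/73) × (54/73) ≈ 0.0153237
Highest score → spam.

spam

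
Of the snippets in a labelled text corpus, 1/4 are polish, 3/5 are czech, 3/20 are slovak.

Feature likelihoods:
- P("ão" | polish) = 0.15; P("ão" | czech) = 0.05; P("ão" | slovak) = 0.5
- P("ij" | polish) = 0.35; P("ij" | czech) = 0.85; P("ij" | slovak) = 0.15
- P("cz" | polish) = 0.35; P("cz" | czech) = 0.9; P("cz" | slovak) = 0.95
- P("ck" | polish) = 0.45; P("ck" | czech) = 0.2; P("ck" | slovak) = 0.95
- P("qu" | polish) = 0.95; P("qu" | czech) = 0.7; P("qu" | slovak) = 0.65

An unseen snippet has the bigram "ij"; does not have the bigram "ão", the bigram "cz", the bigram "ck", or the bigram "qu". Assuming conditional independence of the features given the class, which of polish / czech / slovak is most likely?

czech

polish: 0.25 × (1−0.15) × 0.35 × (1−0.35) × (1−0.45) × (1−0.95) = 0.001329453125
czech: 0.6 × (1−0.05) × 0.85 × (1−0.9) × (1−0.2) × (1−0.7) = 0.011628
slovak: 0.15 × (1−0.5) × 0.15 × (1−0.95) × (1−0.95) × (1−0.65) = 0.00000984375
Highest score → czech.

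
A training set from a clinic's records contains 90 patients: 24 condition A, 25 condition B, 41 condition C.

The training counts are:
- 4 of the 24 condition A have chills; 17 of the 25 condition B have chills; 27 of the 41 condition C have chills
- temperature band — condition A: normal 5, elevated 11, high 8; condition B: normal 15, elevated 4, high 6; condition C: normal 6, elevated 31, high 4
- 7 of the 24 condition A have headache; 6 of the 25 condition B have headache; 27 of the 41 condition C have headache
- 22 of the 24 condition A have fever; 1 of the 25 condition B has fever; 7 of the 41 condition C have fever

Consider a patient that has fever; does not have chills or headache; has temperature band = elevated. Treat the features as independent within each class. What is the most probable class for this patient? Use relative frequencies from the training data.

condition A

condition A: (24/90) × (20/24) × (11/24) × (17/24) × (22/24) ≈ 0.066133
condition B: (25/90) × (8/25) × (4/25) × (19/25) × (1/25) ≈ 0.000432356
condition C: (41/90) × (14/41) × (31/41) × (14/41) × (7/41) ≈ 0.0068568
Highest score → condition A.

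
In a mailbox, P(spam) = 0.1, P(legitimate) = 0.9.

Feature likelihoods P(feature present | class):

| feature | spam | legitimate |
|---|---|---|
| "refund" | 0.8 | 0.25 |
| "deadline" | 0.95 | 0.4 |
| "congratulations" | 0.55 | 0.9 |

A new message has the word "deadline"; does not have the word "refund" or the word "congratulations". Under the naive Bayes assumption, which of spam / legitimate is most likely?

spam: 0.1 × (1−0.8) × 0.95 × (1−0.55) = 0.00855
legitimate: 0.9 × (1−0.25) × 0.4 × (1−0.9) = 0.027
Highest score → legitimate.

legitimate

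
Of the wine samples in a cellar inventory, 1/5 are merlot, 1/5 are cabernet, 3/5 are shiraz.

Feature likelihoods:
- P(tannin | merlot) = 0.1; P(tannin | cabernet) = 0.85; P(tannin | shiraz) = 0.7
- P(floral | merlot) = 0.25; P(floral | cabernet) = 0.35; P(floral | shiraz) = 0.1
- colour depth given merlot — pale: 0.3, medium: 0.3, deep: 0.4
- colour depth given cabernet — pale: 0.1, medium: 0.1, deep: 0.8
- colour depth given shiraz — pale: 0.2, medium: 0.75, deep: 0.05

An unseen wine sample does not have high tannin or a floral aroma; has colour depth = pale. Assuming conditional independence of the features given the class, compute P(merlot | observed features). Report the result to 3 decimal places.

0.541

merlot: 0.2 × (1−0.1) × (1−0.25) × 0.3 = 0.0405
cabernet: 0.2 × (1−0.85) × (1−0.35) × 0.1 = 0.00195
shiraz: 0.6 × (1−0.7) × (1−0.1) × 0.2 = 0.0324
P(merlot | x) = 0.0405 / 0.07485 ≈ 0.541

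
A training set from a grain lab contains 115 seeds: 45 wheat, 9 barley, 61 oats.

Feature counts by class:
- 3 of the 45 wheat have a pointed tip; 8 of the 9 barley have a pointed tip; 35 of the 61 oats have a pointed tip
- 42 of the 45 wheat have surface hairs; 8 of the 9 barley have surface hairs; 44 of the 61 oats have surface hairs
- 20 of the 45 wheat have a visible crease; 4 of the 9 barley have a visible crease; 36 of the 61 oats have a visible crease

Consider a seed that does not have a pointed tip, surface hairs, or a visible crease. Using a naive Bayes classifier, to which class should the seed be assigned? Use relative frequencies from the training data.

wheat: (45/115) × (42/45) × (3/45) × (25/45) ≈ 0.0135266
barley: (9/115) × (1/9) × (1/9) × (5/9) ≈ 0.000536769
oats: (61/115) × (26/61) × (17/61) × (25/61) ≈ 0.0258229
Highest score → oats.

oats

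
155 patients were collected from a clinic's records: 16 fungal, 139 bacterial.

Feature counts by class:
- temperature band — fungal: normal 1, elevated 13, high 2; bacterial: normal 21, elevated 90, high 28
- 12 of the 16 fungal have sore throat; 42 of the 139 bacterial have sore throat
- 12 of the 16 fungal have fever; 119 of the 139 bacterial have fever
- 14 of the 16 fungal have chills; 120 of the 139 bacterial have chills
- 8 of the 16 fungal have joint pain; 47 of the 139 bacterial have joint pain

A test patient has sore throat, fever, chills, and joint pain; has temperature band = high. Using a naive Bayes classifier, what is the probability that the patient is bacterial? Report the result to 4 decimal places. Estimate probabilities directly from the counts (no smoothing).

fungal: (16/155) × (2/16) × (12/16) × (12/16) × (14/16) × (8/16) ≈ 0.0031754
bacterial: (139/155) × (28/139) × (42/139) × (119/139) × (120/139) × (47/139) ≈ 0.0136409
P(bacterial | x) = 0.0136409 / 0.0168163 ≈ 0.8112

0.8112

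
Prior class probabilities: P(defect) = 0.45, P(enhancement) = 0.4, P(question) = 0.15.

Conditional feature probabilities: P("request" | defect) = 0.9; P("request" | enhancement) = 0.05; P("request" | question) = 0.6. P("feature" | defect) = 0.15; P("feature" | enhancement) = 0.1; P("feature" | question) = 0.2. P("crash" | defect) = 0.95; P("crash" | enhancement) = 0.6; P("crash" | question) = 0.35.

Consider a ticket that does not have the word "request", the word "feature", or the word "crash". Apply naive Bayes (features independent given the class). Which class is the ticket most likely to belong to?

enhancement

defect: 0.45 × (1−0.9) × (1−0.15) × (1−0.95) = 0.0019125
enhancement: 0.4 × (1−0.05) × (1−0.1) × (1−0.6) = 0.1368
question: 0.15 × (1−0.6) × (1−0.2) × (1−0.35) = 0.0312
Highest score → enhancement.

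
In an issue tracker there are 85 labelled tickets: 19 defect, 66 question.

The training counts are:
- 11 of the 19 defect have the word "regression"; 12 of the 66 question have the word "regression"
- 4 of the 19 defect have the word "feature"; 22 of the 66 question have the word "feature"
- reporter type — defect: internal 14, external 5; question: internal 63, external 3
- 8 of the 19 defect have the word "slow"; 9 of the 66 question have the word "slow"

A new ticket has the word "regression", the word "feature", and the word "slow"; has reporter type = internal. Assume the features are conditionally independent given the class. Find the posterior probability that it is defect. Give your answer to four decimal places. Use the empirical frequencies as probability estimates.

0.5798

defect: (19/85) × (11/19) × (4/19) × (14/19) × (8/19) ≈ 0.00845261
question: (66/85) × (12/66) × (22/66) × (63/66) × (9/66) ≈ 0.00612543
P(defect | x) = 0.00845261 / 0.01457804 ≈ 0.5798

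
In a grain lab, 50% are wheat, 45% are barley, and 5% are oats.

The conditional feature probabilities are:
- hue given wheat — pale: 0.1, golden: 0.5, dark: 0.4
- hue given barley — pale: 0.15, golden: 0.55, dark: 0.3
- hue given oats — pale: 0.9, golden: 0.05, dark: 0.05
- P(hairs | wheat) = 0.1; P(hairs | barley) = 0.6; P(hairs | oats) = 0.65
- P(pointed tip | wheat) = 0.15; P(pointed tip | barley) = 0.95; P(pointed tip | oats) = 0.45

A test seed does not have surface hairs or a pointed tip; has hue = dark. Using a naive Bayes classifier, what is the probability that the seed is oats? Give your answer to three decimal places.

0.003

wheat: 0.5 × 0.4 × (1−0.1) × (1−0.15) = 0.153
barley: 0.45 × 0.3 × (1−0.6) × (1−0.95) = 0.0027
oats: 0.05 × 0.05 × (1−0.65) × (1−0.45) = 0.00048125
P(oats | x) = 0.00048125 / 0.15618125 ≈ 0.003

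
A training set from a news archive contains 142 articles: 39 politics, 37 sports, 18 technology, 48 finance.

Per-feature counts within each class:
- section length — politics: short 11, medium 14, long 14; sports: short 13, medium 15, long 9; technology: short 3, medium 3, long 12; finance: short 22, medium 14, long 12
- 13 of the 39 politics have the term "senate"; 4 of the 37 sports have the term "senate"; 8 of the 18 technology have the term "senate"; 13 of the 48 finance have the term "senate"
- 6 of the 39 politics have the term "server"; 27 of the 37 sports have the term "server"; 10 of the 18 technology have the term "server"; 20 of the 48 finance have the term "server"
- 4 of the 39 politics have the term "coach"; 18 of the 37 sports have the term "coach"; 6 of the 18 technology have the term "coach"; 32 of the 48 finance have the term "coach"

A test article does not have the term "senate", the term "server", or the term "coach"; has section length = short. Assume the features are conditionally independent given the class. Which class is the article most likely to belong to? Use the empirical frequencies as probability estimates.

politics: (39/142) × (11/39) × (26/39) × (33/39) × (35/39) ≈ 0.0392162
sports: (37/142) × (13/37) × (33/37) × (10/37) × (19/37) ≈ 0.0113323
technology: (18/142) × (3/18) × (10/18) × (8/18) × (12/18) ≈ 0.00347766
finance: (48/142) × (22/48) × (35/48) × (28/48) × (16/48) ≈ 0.0219663
Highest score → politics.

politics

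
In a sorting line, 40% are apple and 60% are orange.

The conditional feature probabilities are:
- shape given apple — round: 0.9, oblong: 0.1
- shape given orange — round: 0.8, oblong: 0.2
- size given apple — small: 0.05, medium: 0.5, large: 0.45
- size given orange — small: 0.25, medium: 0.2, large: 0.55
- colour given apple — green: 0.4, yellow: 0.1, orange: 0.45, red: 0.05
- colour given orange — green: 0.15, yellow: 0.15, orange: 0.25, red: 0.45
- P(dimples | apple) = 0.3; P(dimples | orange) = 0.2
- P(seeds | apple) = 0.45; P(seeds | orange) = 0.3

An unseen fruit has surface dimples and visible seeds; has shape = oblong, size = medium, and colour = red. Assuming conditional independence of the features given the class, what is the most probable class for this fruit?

apple: 0.4 × 0.1 × 0.5 × 0.05 × 0.3 × 0.45 = 0.000135
orange: 0.6 × 0.2 × 0.2 × 0.45 × 0.2 × 0.3 = 0.000648
Highest score → orange.

orange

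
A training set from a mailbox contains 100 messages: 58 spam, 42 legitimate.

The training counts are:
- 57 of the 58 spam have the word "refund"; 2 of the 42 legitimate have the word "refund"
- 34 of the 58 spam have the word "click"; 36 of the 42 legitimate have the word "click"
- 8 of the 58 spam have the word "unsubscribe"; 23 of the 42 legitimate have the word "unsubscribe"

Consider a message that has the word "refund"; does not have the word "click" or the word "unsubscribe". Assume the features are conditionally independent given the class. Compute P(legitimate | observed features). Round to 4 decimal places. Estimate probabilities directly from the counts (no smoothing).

spam: (58/100) × (57/58) × (24/58) × (50/58) ≈ 0.203329
legitimate: (42/100) × (2/42) × (6/42) × (19/42) ≈ 0.00129252
P(legitimate | x) = 0.00129252 / 0.20462152 ≈ 0.0063

0.0063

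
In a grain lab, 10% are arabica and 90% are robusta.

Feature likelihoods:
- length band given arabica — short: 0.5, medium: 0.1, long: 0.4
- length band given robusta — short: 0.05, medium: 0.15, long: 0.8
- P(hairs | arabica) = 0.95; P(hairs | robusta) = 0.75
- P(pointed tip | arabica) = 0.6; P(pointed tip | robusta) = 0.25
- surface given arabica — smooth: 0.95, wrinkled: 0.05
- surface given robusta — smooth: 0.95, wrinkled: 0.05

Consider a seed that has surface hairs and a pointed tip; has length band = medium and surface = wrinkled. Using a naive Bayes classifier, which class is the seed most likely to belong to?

arabica: 0.1 × 0.1 × 0.95 × 0.6 × 0.05 = 0.000285
robusta: 0.9 × 0.15 × 0.75 × 0.25 × 0.05 = 0.001265625
Highest score → robusta.

robusta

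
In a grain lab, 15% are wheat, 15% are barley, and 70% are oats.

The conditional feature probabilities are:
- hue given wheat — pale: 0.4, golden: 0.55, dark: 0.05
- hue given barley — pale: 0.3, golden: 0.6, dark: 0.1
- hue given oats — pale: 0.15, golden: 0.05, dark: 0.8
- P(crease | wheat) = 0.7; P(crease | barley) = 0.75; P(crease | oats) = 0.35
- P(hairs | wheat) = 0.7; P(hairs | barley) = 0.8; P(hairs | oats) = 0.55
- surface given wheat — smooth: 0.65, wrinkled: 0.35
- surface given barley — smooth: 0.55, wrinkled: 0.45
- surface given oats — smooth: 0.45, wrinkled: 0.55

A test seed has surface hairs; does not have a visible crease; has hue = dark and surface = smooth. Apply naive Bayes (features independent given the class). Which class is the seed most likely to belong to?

wheat: 0.15 × 0.05 × (1−0.7) × 0.7 × 0.65 = 0.00102375
barley: 0.15 × 0.1 × (1−0.75) × 0.8 × 0.55 = 0.00165
oats: 0.7 × 0.8 × (1−0.35) × 0.55 × 0.45 = 0.09009
Highest score → oats.

oats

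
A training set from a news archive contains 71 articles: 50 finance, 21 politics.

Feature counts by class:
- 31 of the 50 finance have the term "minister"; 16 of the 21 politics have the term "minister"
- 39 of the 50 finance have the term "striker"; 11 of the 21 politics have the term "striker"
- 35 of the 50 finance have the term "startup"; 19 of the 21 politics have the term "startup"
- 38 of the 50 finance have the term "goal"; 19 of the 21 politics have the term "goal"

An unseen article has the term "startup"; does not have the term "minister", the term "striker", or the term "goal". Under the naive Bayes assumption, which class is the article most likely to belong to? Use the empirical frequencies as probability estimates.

finance: (50/71) × (19/50) × (11/50) × (35/50) × (12/50) ≈ 0.0098907
politics: (21/71) × (5/21) × (10/21) × (19/21) × (2/21) ≈ 0.0028896
Highest score → finance.

finance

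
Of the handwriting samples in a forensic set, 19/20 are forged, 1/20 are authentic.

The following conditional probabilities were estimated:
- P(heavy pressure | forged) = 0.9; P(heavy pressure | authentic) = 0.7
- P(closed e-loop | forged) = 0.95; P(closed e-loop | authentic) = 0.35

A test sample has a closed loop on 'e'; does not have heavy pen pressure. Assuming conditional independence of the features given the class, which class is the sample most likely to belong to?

forged: 0.95 × (1−0.9) × 0.95 = 0.09025
authentic: 0.05 × (1−0.7) × 0.35 = 0.00525
Highest score → forged.

forged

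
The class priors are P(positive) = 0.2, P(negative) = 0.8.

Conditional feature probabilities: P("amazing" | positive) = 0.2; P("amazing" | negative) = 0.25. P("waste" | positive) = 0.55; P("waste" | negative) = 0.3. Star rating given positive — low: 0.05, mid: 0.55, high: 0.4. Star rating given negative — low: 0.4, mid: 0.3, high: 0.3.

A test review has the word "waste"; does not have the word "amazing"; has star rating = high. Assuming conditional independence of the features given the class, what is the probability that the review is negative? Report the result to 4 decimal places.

positive: 0.2 × (1−0.2) × 0.55 × 0.4 = 0.0352
negative: 0.8 × (1−0.25) × 0.3 × 0.3 = 0.054
P(negative | x) = 0.054 / 0.0892 ≈ 0.6054

0.6054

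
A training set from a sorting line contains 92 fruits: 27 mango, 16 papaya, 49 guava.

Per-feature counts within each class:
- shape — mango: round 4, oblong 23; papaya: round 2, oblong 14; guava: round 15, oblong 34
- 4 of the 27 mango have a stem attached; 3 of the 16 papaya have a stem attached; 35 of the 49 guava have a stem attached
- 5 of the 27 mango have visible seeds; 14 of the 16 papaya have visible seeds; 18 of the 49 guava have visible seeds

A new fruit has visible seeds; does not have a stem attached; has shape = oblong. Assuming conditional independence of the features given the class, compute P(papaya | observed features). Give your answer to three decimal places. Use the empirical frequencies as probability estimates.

0.580

mango: (27/92) × (23/27) × (23/27) × (5/27) ≈ 0.0394376
papaya: (16/92) × (14/16) × (13/16) × (14/16) ≈ 0.108186
guava: (49/92) × (34/49) × (14/49) × (18/49) ≈ 0.0387882
P(papaya | x) = 0.108186 / 0.1864118 ≈ 0.580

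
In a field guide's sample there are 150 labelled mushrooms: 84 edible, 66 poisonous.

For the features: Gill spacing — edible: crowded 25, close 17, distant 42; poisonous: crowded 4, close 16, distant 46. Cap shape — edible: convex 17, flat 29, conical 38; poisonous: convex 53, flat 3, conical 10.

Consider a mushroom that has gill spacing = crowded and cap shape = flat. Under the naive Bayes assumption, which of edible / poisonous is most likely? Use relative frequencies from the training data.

edible: (84/150) × (25/84) × (29/84) ≈ 0.0575397
poisonous: (66/150) × (4/66) × (3/66) ≈ 0.00121212
Highest score → edible.

edible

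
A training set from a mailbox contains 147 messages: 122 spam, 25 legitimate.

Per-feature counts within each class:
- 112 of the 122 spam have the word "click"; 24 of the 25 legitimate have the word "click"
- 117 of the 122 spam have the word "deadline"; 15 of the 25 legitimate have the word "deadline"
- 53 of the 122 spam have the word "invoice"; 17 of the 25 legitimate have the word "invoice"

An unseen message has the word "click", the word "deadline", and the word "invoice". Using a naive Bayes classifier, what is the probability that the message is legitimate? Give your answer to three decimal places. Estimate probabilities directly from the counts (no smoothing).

0.173

spam: (122/147) × (112/122) × (117/122) × (53/122) ≈ 0.317426
legitimate: (25/147) × (24/25) × (15/25) × (17/25) ≈ 0.0666122
P(legitimate | x) = 0.0666122 / 0.3840382 ≈ 0.173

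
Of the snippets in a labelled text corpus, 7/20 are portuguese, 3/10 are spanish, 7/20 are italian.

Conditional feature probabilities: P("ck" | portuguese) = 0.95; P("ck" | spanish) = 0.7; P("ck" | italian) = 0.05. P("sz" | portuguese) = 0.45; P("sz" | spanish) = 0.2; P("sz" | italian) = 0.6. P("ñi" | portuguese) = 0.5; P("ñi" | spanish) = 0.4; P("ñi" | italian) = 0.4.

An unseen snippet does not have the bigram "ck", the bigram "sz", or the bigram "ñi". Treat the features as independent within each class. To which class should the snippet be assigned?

portuguese: 0.35 × (1−0.95) × (1−0.45) × (1−0.5) = 0.0048125
spanish: 0.3 × (1−0.7) × (1−0.2) × (1−0.4) = 0.0432
italian: 0.35 × (1−0.05) × (1−0.6) × (1−0.4) = 0.0798
Highest score → italian.

italian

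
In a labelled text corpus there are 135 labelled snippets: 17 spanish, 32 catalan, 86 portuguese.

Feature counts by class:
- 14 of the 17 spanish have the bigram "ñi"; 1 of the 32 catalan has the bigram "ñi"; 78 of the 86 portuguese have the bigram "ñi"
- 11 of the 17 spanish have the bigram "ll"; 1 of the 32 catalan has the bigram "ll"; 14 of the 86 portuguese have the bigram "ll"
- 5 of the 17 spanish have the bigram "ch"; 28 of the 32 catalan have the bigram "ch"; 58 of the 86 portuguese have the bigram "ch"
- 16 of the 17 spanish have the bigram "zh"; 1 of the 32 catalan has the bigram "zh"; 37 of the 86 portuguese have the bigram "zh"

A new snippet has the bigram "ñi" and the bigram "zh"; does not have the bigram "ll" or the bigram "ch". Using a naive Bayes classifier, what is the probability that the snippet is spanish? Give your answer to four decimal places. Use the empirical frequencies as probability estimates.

0.2640

spanish: (17/135) × (14/17) × (6/17) × (12/17) × (16/17) ≈ 0.0243164
catalan: (32/135) × (1/32) × (31/32) × (4/32) × (1/32) ≈ 0.000028031
portuguese: (86/135) × (78/86) × (72/86) × (28/86) × (37/86) ≈ 0.0677576
P(spanish | x) = 0.0243164 / 0.092102031 ≈ 0.2640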